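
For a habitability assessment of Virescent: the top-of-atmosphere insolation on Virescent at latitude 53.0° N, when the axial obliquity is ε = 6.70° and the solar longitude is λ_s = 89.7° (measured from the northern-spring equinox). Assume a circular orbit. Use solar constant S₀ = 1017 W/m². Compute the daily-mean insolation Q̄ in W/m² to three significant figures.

Q̄ ≈ 243 W/m²

Solar declination: sin δ = sin ε · sin λ_s = sin 6.70° × sin 89.7° = 0.11667, so δ = +6.700°.
cos H₀ = −tan(+53.0°) tan(+6.700°) = -0.1559, H₀ = 1.7273 rad.
Bracket: H₀ sin φ sin δ + cos φ cos δ sin H₀ = 1.7273×0.79864×0.11667 + 0.60182×0.99317×0.98777 = 0.160945 + 0.590400 = 0.751345.
Q̄ = (S₀/π) × [bracket] = (1017/π) × 0.751345 = 243.2 W/m².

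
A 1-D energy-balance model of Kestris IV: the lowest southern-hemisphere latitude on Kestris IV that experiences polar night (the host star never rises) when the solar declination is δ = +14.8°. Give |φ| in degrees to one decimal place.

|φ| = 75.2°

Polar night requires cos H₀ = −tan φ tan δ ≥ 1, i.e. tan φ tan δ ≤ −1.
The boundary is |tan φ| · |tan δ| = 1, so |φ| = 90° − |δ| = 90° − 14.8° = 75.2° in the southern hemisphere.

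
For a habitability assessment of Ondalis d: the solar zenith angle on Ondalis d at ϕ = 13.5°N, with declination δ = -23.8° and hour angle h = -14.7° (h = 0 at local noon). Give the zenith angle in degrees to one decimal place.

cos θ_z = sin ϕ sin δ + cos ϕ cos δ cos h = -0.094206 + 0.860558 = 0.766352.
θ_z = arccos(0.766352) = 40.0°.

θ_z = 40.0°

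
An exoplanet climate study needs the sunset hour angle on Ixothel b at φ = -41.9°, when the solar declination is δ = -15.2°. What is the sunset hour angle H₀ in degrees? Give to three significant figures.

H₀ = 104°

cos H₀ = −tan φ · tan δ = −tan(-41.9°) × tan(-15.200°) = -0.2438, so H₀ = 1.8171 rad = 104.11°.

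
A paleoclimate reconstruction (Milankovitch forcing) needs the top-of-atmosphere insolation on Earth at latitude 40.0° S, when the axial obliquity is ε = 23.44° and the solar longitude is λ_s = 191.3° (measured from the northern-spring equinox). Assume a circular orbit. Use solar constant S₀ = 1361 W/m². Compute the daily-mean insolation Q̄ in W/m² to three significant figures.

Solar declination: sin δ = sin ε · sin λ_s = sin 23.44° × sin 191.3° = -0.07795, so δ = -4.470°.
cos H₀ = −tan(-40.0°) tan(-4.470°) = -0.0656, H₀ = 1.6364 rad.
Bracket: H₀ sin φ sin δ + cos φ cos δ sin H₀ = 1.6364×-0.64279×-0.07795 + 0.76604×0.99696×0.99785 = 0.081993 + 0.762069 = 0.844062.
Q̄ = (S₀/π) × [bracket] = (1361/π) × 0.844062 = 365.7 W/m².

Q̄ ≈ 366 W/m²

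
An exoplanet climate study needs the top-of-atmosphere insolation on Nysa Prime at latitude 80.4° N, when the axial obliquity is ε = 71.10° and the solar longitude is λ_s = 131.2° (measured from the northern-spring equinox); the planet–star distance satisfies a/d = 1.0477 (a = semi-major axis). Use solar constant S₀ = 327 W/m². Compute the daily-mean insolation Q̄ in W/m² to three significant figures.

Q̄ ≈ 252 W/m²

Solar declination: sin δ = sin ε · sin λ_s = sin 71.10° × sin 131.2° = 0.71185, so δ = +45.386°.
cos H₀ = −tan(+80.4°) tan(+45.386°) = -5.9925 ≤ −1 ⇒ polar day, H₀ = π.
Bracket: H₀ sin φ sin δ + cos φ cos δ sin H₀ = 3.1416×0.98600×0.71185 + 0.16677×0.70233×0.00000 = 2.205039 + 0.000000 = 2.205039.
Inverse-square distance factor (a/d)² = 1.0477² = 1.097675.
Q̄ = (S₀/π) × 1.097675 × [bracket] = (327/π) × 1.097675 × 2.205039 = 251.9 W/m².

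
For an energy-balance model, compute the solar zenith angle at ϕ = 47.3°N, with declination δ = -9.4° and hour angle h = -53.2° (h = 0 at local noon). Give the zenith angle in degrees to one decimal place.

cos θ_z = sin ϕ sin δ + cos ϕ cos δ cos h = -0.120031 + 0.400779 = 0.280748.
θ_z = arccos(0.280748) = 73.7°.

θ_z = 73.7°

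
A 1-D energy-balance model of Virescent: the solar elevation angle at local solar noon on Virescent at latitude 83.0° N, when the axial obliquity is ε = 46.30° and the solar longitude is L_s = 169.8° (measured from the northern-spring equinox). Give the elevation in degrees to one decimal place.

Solar declination: sin δ = sin ε · sin L_s = sin 46.30° × sin 169.8° = 0.12803, so δ = +7.356°.
At local noon the hour angle is zero, so the zenith angle equals |ϕ − δ| = |+83.0° − (+7.356°)| = 75.644°.
Elevation = 90° − 75.644° = 14.4°.

14.4°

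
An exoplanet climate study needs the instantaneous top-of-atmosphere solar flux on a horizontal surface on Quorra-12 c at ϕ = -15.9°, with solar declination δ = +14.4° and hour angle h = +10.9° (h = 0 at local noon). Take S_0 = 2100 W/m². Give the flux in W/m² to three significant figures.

cos θ_z = sin ϕ sin δ + cos ϕ cos δ cos h = -0.068131 + 0.914721 = 0.846590.
Flux = S_0 · cos θ_z = 2100 × 0.846590 = 1778 W/m².

1.78e+03 W/m²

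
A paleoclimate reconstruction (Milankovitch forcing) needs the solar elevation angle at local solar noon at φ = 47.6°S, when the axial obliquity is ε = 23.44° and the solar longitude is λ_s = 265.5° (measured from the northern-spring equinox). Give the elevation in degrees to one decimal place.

Solar declination: sin δ = sin ε · sin λ_s = sin 23.44° × sin 265.5° = -0.39656, so δ = -23.363°.
At local noon the hour angle is zero, so the zenith angle equals |φ − δ| = |-47.6° − (-23.363°)| = 24.237°.
Elevation = 90° − 24.237° = 65.8°.

65.8°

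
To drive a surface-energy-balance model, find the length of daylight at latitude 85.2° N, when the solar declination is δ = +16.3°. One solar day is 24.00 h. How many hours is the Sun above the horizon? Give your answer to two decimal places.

Sunrise equation: cos h₀ = −tan ϕ · tan δ = -3.4823 ≤ −1, so the Sun never sets (polar day) and h₀ = π.
Daylight = 2h₀/(2π) × 24.00 h = (3.1416/π) × 24.00 = 24.00 h.

24.00 h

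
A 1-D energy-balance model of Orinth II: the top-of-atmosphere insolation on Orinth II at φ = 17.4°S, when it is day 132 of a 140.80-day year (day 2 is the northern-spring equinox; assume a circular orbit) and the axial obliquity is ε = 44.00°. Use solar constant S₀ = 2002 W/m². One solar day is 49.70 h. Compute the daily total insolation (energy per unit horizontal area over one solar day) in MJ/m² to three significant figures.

Solar longitude: λ_s = 360° × (132 − 2)/140.80 = 332.386°.
sin δ = sin 44.00° × sin 332.386° = -0.32198, so δ = -18.783°.
cos H₀ = −tan(-17.4°) tan(-18.783°) = -0.1066, H₀ = 1.6776 rad.
Bracket: H₀ sin φ sin δ + cos φ cos δ sin H₀ = 1.6776×-0.29904×-0.32198 + 0.95424×0.94675×0.99430 = 0.161528 + 0.898277 = 1.059805.
Q̄ = (S₀/π) × [bracket] = (2002/π) × 1.059805 = 675.37 W/m².
Daily total = Q̄ × 49.70 h × 3600 s/h = 675.37 × 49.70 × 3600 / 10⁶ = 120.8 MJ/m².

121 MJ/m²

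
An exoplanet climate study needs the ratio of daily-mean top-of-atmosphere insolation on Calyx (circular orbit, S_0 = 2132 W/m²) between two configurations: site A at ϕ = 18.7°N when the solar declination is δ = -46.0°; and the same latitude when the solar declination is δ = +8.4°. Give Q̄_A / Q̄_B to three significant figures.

Q̄_A / Q̄_B ≈ 0.333

— Configuration A (ϕ=+18.7°):
cos h₀ = −tan(+18.7°) tan(-46.000°) = 0.3505, h₀ = 1.2127 rad.
Bracket: h₀ sin ϕ sin δ + cos ϕ cos δ sin h₀ = 1.2127×0.32061×-0.71934 + 0.94721×0.69466×0.93656 = -0.279682 + 0.616246 = 0.336564.
Q̄ = (S_0/π) × [bracket] = (2132/π) × 0.336564 = 228.40 W/m².
— Configuration B (ϕ=+18.7°):
cos h₀ = −tan(+18.7°) tan(+8.400°) = -0.0500, h₀ = 1.6208 rad.
Bracket: h₀ sin ϕ sin δ + cos ϕ cos δ sin h₀ = 1.6208×0.32061×0.14608 + 0.94721×0.98927×0.99875 = 0.075910 + 0.935875 = 1.011785.
Q̄ = (S_0/π) × [bracket] = (2132/π) × 1.011785 = 686.63 W/m².
Ratio Q̄_A / Q̄_B = 228.40 / 686.63 = 0.3326.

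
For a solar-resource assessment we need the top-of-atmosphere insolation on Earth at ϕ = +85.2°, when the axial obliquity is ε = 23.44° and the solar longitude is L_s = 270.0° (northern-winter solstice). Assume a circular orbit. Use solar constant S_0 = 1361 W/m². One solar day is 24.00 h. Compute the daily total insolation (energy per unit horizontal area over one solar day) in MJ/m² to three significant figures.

Solar declination: sin δ = sin ε · sin L_s = sin 23.44° × sin 270.0° = -0.39779, so δ = -23.440°.
cos h₀ = −tan(+85.2°) tan(-23.440°) = 5.1632 ≥ 1 ⇒ polar night, h₀ = 0 and Q̄ = 0.
Daily total = Q̄ × 24.00 h × 3600 s/h = 0.00 MJ/m².

0.00 MJ/m²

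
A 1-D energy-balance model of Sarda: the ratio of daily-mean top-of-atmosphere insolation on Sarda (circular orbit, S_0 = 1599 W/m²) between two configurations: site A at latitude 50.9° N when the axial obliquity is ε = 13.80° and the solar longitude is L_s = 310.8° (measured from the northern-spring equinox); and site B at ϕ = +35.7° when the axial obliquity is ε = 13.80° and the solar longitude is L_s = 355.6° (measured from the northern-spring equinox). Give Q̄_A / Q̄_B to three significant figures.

— Configuration A (ϕ=+50.9°):
Solar declination: sin δ = sin ε · sin L_s = sin 13.80° × sin 310.8° = -0.18057, so δ = -10.403°.
cos h₀ = −tan(+50.9°) tan(-10.403°) = 0.2259, h₀ = 1.3429 rad.
Bracket: h₀ sin ϕ sin δ + cos ϕ cos δ sin h₀ = 1.3429×0.77605×-0.18057 + 0.63068×0.98356×0.97415 = -0.188182 + 0.604277 = 0.416095.
Q̄ = (S_0/π) × [bracket] = (1599/π) × 0.416095 = 211.78 W/m².
— Configuration B (ϕ=+35.7°):
Solar declination: sin δ = sin ε · sin L_s = sin 13.80° × sin 355.6° = -0.01830, so δ = -1.049°.
cos h₀ = −tan(+35.7°) tan(-1.049°) = 0.0132, h₀ = 1.5576 rad.
Bracket: h₀ sin ϕ sin δ + cos ϕ cos δ sin h₀ = 1.5576×0.58354×-0.01830 + 0.81208×0.99983×0.99991 = -0.016633 + 0.811869 = 0.795236.
Q̄ = (S_0/π) × [bracket] = (1599/π) × 0.795236 = 404.76 W/m².
Ratio Q̄_A / Q̄_B = 211.78 / 404.76 = 0.5232.

Q̄_A / Q̄_B ≈ 0.523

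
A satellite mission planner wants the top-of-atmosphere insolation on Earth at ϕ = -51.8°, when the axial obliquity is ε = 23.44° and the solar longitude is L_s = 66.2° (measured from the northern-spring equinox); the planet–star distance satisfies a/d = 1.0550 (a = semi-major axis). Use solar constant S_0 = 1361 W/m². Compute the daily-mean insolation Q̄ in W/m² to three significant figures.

Solar declination: sin δ = sin ε · sin L_s = sin 23.44° × sin 66.2° = 0.36396, so δ = +21.344°.
cos h₀ = −tan(-51.8°) tan(+21.344°) = 0.4966, h₀ = 1.0512 rad.
Bracket: h₀ sin ϕ sin δ + cos ϕ cos δ sin h₀ = 1.0512×-0.78586×0.36396 + 0.61841×0.93141×0.86800 = -0.300666 + 0.499962 = 0.199296.
Inverse-square distance factor (a/d)² = 1.0550² = 1.113025.
Q̄ = (S_0/π) × 1.113025 × [bracket] = (1361/π) × 1.113025 × 0.199296 = 96.10 W/m².

Q̄ ≈ 96.1 W/m²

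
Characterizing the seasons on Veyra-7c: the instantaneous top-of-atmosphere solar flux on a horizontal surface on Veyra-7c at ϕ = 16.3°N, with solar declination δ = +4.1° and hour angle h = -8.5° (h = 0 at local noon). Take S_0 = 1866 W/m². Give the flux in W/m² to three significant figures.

cos θ_z = sin ϕ sin δ + cos ϕ cos δ cos h = 0.020067 + 0.946833 = 0.966900.
Flux = S_0 · cos θ_z = 1866 × 0.966900 = 1804 W/m².

1.80e+03 W/m²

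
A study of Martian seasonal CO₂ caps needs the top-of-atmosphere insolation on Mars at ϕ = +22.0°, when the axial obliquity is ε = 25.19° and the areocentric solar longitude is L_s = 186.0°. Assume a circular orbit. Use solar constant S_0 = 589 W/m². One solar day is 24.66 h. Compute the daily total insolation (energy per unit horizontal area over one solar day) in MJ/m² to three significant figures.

sin δ = sin 25.19° × sin 186.0° = -0.04449, so δ = -2.550°.
cos h₀ = −tan(+22.0°) tan(-2.550°) = 0.0180, h₀ = 1.5528 rad.
Bracket: h₀ sin ϕ sin δ + cos ϕ cos δ sin h₀ = 1.5528×0.37461×-0.04449 + 0.92718×0.99901×0.99984 = -0.025880 + 0.926114 = 0.900234.
Q̄ = (S_0/π) × [bracket] = (589/π) × 0.900234 = 168.78 W/m².
Daily total = Q̄ × 24.66 h × 3600 s/h = 168.78 × 24.66 × 3600 / 10⁶ = 14.98 MJ/m².

15.0 MJ/m²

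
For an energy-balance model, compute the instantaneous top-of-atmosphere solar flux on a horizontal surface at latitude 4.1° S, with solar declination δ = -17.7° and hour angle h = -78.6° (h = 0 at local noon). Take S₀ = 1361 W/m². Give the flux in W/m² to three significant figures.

285 W/m²

cos θ_z = sin φ sin δ + cos φ cos δ cos h = 0.021738 + 0.187819 = 0.209557.
Flux = S₀ · cos θ_z = 1361 × 0.209557 = 285.2 W/m².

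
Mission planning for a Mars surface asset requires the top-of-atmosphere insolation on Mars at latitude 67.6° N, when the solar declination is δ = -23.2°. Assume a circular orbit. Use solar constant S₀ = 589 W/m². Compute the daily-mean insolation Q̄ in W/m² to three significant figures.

cos H₀ = −tan(+67.6°) tan(-23.200°) = 1.0399 ≥ 1 ⇒ polar night, H₀ = 0 and Q̄ = 0.

Q̄ ≈ 0.00 W/m²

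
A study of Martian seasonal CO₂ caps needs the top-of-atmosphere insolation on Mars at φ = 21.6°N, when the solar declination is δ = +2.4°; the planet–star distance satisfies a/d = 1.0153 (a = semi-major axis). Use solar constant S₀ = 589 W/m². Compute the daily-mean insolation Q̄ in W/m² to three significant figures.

cos H₀ = −tan(+21.6°) tan(+2.400°) = -0.0166, H₀ = 1.5874 rad.
Bracket: H₀ sin φ sin δ + cos φ cos δ sin H₀ = 1.5874×0.36812×0.04188 + 0.92978×0.99912×0.99986 = 0.024473 + 0.928832 = 0.953305.
Inverse-square distance factor (a/d)² = 1.0153² = 1.030834.
Q̄ = (S₀/π) × 1.030834 × [bracket] = (589/π) × 1.030834 × 0.953305 = 184.2 W/m².

Q̄ ≈ 184 W/m²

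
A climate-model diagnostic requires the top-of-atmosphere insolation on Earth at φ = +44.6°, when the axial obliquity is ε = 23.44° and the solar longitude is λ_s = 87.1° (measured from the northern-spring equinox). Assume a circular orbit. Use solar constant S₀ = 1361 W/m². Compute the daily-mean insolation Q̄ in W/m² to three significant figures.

Solar declination: sin δ = sin ε · sin λ_s = sin 23.44° × sin 87.1° = 0.39728, so δ = +23.408°.
cos H₀ = −tan(+44.6°) tan(+23.408°) = -0.4269, H₀ = 2.0119 rad.
Bracket: H₀ sin φ sin δ + cos φ cos δ sin H₀ = 2.0119×0.70215×0.39728 + 0.71203×0.91770×0.90430 = 0.561220 + 0.590897 = 1.152117.
Q̄ = (S₀/π) × [bracket] = (1361/π) × 1.152117 = 499.1 W/m².

Q̄ ≈ 499 W/m²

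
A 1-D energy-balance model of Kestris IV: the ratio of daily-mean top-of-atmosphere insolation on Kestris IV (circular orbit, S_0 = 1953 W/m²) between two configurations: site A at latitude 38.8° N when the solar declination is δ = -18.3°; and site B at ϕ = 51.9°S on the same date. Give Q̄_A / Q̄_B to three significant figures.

Q̄_A / Q̄_B ≈ 0.445

— Configuration A (ϕ=+38.8°):
cos h₀ = −tan(+38.8°) tan(-18.300°) = 0.2659, h₀ = 1.3017 rad.
Bracket: h₀ sin ϕ sin δ + cos ϕ cos δ sin h₀ = 1.3017×0.62660×-0.31399 + 0.77934×0.94943×0.96400 = -0.256104 + 0.713291 = 0.457187.
Q̄ = (S_0/π) × [bracket] = (1953/π) × 0.457187 = 284.21 W/m².
— Configuration B (ϕ=-51.9°):
cos h₀ = −tan(-51.9°) tan(-18.300°) = -0.4218, h₀ = 2.0062 rad.
Bracket: h₀ sin ϕ sin δ + cos ϕ cos δ sin h₀ = 2.0062×-0.78694×-0.31399 + 0.61704×0.94943×0.90670 = 0.495715 + 0.531178 = 1.026893.
Q̄ = (S_0/π) × [bracket] = (1953/π) × 1.026893 = 638.38 W/m².
Ratio Q̄_A / Q̄_B = 284.21 / 638.38 = 0.4452.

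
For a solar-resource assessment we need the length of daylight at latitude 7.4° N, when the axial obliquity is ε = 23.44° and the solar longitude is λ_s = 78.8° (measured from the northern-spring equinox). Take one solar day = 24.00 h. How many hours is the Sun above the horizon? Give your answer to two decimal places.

12.42 h

Solar declination: sin δ = sin ε · sin λ_s = sin 23.44° × sin 78.8° = 0.39021, so δ = +22.968°.
cos H₀ = −tan φ · tan δ = −tan(+7.4°) × tan(+22.968°) = -0.0550, so H₀ = 1.6259 rad = 93.16°.
Daylight = 2H₀/(2π) × 24.00 h = (1.6259/π) × 24.00 = 12.42 h.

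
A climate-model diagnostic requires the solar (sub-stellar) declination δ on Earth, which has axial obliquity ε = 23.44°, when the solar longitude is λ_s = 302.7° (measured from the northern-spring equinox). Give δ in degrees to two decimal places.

sin δ = sin ε · sin λ_s = sin 23.44° × sin 302.7° = -0.334743.
δ = arcsin(-0.334743) = -19.56°.

δ = -19.56°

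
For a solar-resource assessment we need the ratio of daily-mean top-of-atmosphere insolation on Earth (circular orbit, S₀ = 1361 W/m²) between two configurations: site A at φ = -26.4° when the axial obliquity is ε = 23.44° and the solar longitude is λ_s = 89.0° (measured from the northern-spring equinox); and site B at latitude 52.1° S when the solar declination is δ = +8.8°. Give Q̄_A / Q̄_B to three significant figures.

— Configuration A (φ=-26.4°):
Solar declination: sin δ = sin ε · sin λ_s = sin 23.44° × sin 89.0° = 0.39773, so δ = +23.436°.
cos H₀ = −tan(-26.4°) tan(+23.436°) = 0.2152, H₀ = 1.3539 rad.
Bracket: H₀ sin φ sin δ + cos φ cos δ sin H₀ = 1.3539×-0.44464×0.39773 + 0.89571×0.91750×0.97657 = -0.239433 + 0.802559 = 0.563126.
Q̄ = (S₀/π) × [bracket] = (1361/π) × 0.563126 = 243.96 W/m².
— Configuration B (φ=-52.1°):
cos H₀ = −tan(-52.1°) tan(+8.800°) = 0.1989, H₀ = 1.3706 rad.
Bracket: H₀ sin φ sin δ + cos φ cos δ sin H₀ = 1.3706×-0.78908×0.15299 + 0.61429×0.98823×0.98003 = -0.165461 + 0.594937 = 0.429476.
Q̄ = (S₀/π) × [bracket] = (1361/π) × 0.429476 = 186.06 W/m².
Ratio Q̄_A / Q̄_B = 243.96 / 186.06 = 1.311.

Q̄_A / Q̄_B ≈ 1.31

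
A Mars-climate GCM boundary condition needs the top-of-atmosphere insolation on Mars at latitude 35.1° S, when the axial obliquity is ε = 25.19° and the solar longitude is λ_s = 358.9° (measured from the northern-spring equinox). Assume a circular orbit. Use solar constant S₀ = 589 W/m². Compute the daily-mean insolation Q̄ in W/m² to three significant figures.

Q̄ ≈ 155 W/m²

Solar declination: sin δ = sin ε · sin λ_s = sin 25.19° × sin 358.9° = -0.00817, so δ = -0.468°.
cos H₀ = −tan(-35.1°) tan(-0.468°) = -0.0057, H₀ = 1.5765 rad.
Bracket: H₀ sin φ sin δ + cos φ cos δ sin H₀ = 1.5765×-0.57501×-0.00817 + 0.81815×0.99997×0.99998 = 0.007406 + 0.818109 = 0.825515.
Q̄ = (S₀/π) × [bracket] = (589/π) × 0.825515 = 154.8 W/m².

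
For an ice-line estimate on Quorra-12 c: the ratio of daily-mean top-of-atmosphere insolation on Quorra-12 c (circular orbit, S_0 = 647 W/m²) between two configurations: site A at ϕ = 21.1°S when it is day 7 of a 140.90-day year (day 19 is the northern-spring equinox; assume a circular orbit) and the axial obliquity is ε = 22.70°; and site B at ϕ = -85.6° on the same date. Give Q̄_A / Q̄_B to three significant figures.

Q̄_A / Q̄_B ≈ 1.67

— Configuration A (ϕ=-21.1°):
Solar longitude: L_s = 360° × (7 − 19)/140.90 = -30.660°, i.e. -30.660° + 360° = 329.340°.
sin δ = sin 22.70° × sin 329.340° = -0.19679, so δ = -11.349°.
cos h₀ = −tan(-21.1°) tan(-11.349°) = -0.0774, h₀ = 1.6483 rad.
Bracket: h₀ sin ϕ sin δ + cos ϕ cos δ sin h₀ = 1.6483×-0.36000×-0.19679 + 0.93295×0.98045×0.99700 = 0.116773 + 0.911967 = 1.028740.
Q̄ = (S_0/π) × [bracket] = (647/π) × 1.028740 = 211.87 W/m².
— Configuration B (ϕ=-85.6°):
cos h₀ = −tan(-85.6°) tan(-11.349°) = -2.6085 ≤ −1 ⇒ polar day, h₀ = π.
Bracket: h₀ sin ϕ sin δ + cos ϕ cos δ sin h₀ = 3.1416×-0.99705×-0.19679 + 0.07672×0.98045×0.00000 = 0.616412 + 0.000000 = 0.616412.
Q̄ = (S_0/π) × [bracket] = (647/π) × 0.616412 = 126.95 W/m².
Ratio Q̄_A / Q̄_B = 211.87 / 126.95 = 1.669.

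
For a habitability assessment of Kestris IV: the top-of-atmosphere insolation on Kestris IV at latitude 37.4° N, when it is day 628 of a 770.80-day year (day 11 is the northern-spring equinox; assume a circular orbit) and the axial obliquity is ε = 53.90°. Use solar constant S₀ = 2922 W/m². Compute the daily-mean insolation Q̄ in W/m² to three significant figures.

Q̄ ≈ 10.9 W/m²

Solar longitude: λ_s = 360° × (628 − 11)/770.80 = 288.168°.
sin δ = sin 53.90° × sin 288.168° = -0.76771, so δ = -50.149°.
cos H₀ = −tan(+37.4°) tan(-50.149°) = 0.9160, H₀ = 0.4129 rad.
Bracket: H₀ sin φ sin δ + cos φ cos δ sin H₀ = 0.4129×0.60738×-0.76771 + 0.79441×0.64080×0.40123 = -0.192532 + 0.204249 = 0.011717.
Q̄ = (S₀/π) × [bracket] = (2922/π) × 0.011717 = 10.90 W/m².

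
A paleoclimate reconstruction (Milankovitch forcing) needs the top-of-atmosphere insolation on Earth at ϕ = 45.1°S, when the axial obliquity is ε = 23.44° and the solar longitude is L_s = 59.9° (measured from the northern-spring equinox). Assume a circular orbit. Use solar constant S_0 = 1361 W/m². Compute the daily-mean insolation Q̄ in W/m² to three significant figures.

Solar declination: sin δ = sin ε · sin L_s = sin 23.44° × sin 59.9° = 0.34415, so δ = +20.130°.
cos h₀ = −tan(-45.1°) tan(+20.130°) = 0.3678, h₀ = 1.1941 rad.
Bracket: h₀ sin ϕ sin δ + cos ϕ cos δ sin h₀ = 1.1941×-0.70834×0.34415 + 0.70587×0.93892×0.92990 = -0.291092 + 0.616296 = 0.325204.
Q̄ = (S_0/π) × [bracket] = (1361/π) × 0.325204 = 140.9 W/m².

Q̄ ≈ 141 W/m²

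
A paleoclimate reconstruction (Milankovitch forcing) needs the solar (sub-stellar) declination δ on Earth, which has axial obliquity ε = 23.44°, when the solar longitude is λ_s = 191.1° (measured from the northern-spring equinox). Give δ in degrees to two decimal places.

δ = -4.39°

sin δ = sin ε · sin λ_s = sin 23.44° × sin 191.1° = -0.076583.
δ = arcsin(-0.076583) = -4.39°.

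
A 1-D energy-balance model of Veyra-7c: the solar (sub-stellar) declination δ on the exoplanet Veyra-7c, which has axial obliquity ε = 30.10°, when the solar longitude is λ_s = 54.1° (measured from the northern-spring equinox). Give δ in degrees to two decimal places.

δ = +23.97°

sin δ = sin ε · sin λ_s = sin 30.10° × sin 54.1° = 0.406245.
δ = arcsin(0.406245) = +23.97°.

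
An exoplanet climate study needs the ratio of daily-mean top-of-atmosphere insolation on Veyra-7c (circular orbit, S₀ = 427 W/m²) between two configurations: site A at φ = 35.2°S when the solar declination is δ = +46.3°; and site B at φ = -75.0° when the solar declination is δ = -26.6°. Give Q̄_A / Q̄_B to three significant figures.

Q̄_A / Q̄_B ≈ 0.0532

— Configuration A (φ=-35.2°):
cos H₀ = −tan(-35.2°) tan(+46.300°) = 0.7382, H₀ = 0.7404 rad.
Bracket: H₀ sin φ sin δ + cos φ cos δ sin H₀ = 0.7404×-0.57643×0.72297 + 0.81714×0.69088×0.67460 = -0.308555 + 0.380843 = 0.072288.
Q̄ = (S₀/π) × [bracket] = (427/π) × 0.072288 = 9.8253 W/m².
— Configuration B (φ=-75.0°):
cos H₀ = −tan(-75.0°) tan(-26.600°) = -1.8689 ≤ −1 ⇒ polar day, H₀ = π.
Bracket: H₀ sin φ sin δ + cos φ cos δ sin H₀ = 3.1416×-0.96593×-0.44776 + 0.25882×0.89415×0.00000 = 1.358757 + 0.000000 = 1.358757.
Q̄ = (S₀/π) × [bracket] = (427/π) × 1.358757 = 184.68 W/m².
Ratio Q̄_A / Q̄_B = 9.8253 / 184.68 = 0.05320.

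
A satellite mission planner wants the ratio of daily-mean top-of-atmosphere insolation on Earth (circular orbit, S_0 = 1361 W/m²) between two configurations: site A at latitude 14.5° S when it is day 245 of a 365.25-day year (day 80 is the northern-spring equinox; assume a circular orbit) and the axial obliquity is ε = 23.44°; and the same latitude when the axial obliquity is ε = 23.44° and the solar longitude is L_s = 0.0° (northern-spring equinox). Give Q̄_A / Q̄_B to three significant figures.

Q̄_A / Q̄_B ≈ 0.945

— Configuration A (ϕ=-14.5°):
Solar longitude: L_s = 360° × (245 − 80)/365.25 = 162.628°.
sin δ = sin 23.44° × sin 162.628° = 0.11877, so δ = +6.821°.
cos h₀ = −tan(-14.5°) tan(+6.821°) = 0.0309, h₀ = 1.5399 rad.
Bracket: h₀ sin ϕ sin δ + cos ϕ cos δ sin h₀ = 1.5399×-0.25038×0.11877 + 0.96815×0.99292×0.99952 = -0.045793 + 0.960834 = 0.915041.
Q̄ = (S_0/π) × [bracket] = (1361/π) × 0.915041 = 396.41 W/m².
— Configuration B (ϕ=-14.5°):
Solar declination: sin δ = sin ε · sin L_s = sin 23.44° × sin 0.0° = 0.00000, so δ = +0.000°.
cos h₀ = −tan(-14.5°) tan(+0.000°) = 0.0000, h₀ = 1.5708 rad.
Bracket: h₀ sin ϕ sin δ + cos ϕ cos δ sin h₀ = 1.5708×-0.25038×0.00000 + 0.96815×1.00000×1.00000 = -0.000000 + 0.968150 = 0.968150.
Q̄ = (S_0/π) × [bracket] = (1361/π) × 0.968150 = 419.42 W/m².
Ratio Q̄_A / Q̄_B = 396.41 / 419.42 = 0.9451.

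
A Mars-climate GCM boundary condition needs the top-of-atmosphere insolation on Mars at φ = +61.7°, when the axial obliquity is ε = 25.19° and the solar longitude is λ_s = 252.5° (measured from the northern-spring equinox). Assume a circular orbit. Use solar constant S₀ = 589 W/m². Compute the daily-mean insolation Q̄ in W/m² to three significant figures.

Solar declination: sin δ = sin ε · sin λ_s = sin 25.19° × sin 252.5° = -0.40592, so δ = -23.949°.
cos H₀ = −tan(+61.7°) tan(-23.949°) = 0.8249, H₀ = 0.6008 rad.
Bracket: H₀ sin φ sin δ + cos φ cos δ sin H₀ = 0.6008×0.88048×-0.40592 + 0.47409×0.91391×0.56528 = -0.214729 + 0.244922 = 0.030193.
Q̄ = (S₀/π) × [bracket] = (589/π) × 0.030193 = 5.661 W/m².

Q̄ ≈ 5.66 W/m²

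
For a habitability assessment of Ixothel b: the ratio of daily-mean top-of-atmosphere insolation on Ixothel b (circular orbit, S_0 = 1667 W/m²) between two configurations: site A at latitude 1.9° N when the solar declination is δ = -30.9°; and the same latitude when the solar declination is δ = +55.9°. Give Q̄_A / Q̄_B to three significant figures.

— Configuration A (ϕ=+1.9°):
cos h₀ = −tan(+1.9°) tan(-30.900°) = 0.0199, h₀ = 1.5509 rad.
Bracket: h₀ sin ϕ sin δ + cos ϕ cos δ sin h₀ = 1.5509×0.03316×-0.51354 + 0.99945×0.85806×0.99980 = -0.026410 + 0.857417 = 0.831007.
Q̄ = (S_0/π) × [bracket] = (1667/π) × 0.831007 = 440.95 W/m².
— Configuration B (ϕ=+1.9°):
cos h₀ = −tan(+1.9°) tan(+55.900°) = -0.0490, h₀ = 1.6198 rad.
Bracket: h₀ sin ϕ sin δ + cos ϕ cos δ sin h₀ = 1.6198×0.03316×0.82806 + 0.99945×0.56064×0.99880 = 0.044477 + 0.559659 = 0.604136.
Q̄ = (S_0/π) × [bracket] = (1667/π) × 0.604136 = 320.57 W/m².
Ratio Q̄_A / Q̄_B = 440.95 / 320.57 = 1.376.

Q̄_A / Q̄_B ≈ 1.38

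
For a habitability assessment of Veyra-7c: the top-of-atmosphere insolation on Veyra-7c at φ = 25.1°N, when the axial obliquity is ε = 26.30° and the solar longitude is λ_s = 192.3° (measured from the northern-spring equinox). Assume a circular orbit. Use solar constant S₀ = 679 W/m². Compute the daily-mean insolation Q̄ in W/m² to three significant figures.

Q̄ ≈ 181 W/m²

Solar declination: sin δ = sin ε · sin λ_s = sin 26.30° × sin 192.3° = -0.09439, so δ = -5.416°.
cos H₀ = −tan(+25.1°) tan(-5.416°) = 0.0444, H₀ = 1.5264 rad.
Bracket: H₀ sin φ sin δ + cos φ cos δ sin H₀ = 1.5264×0.42420×-0.09439 + 0.90557×0.99554×0.99901 = -0.061117 + 0.900639 = 0.839522.
Q̄ = (S₀/π) × [bracket] = (679/π) × 0.839522 = 181.4 W/m².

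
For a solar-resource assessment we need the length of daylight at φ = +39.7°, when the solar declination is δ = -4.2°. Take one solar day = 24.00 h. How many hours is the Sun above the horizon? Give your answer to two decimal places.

cos H₀ = −tan φ · tan δ = −tan(+39.7°) × tan(-4.200°) = 0.0610, so H₀ = 1.5098 rad = 86.50°.
Daylight = 2H₀/(2π) × 24.00 h = (1.5098/π) × 24.00 = 11.53 h.

11.53 h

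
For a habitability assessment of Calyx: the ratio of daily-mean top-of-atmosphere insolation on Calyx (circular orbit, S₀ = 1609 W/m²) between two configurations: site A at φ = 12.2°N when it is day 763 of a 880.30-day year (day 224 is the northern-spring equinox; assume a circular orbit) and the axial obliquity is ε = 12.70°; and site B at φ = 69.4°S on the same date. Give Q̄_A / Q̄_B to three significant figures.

Q̄_A / Q̄_B ≈ 1.58

— Configuration A (φ=+12.2°):
Solar longitude: λ_s = 360° × (763 − 224)/880.30 = 220.425°.
sin δ = sin 12.70° × sin 220.425° = -0.14256, so δ = -8.196°.
cos H₀ = −tan(+12.2°) tan(-8.196°) = 0.0311, H₀ = 1.5397 rad.
Bracket: H₀ sin φ sin δ + cos φ cos δ sin H₀ = 1.5397×0.21132×-0.14256 + 0.97742×0.98979×0.99952 = -0.046385 + 0.966976 = 0.920591.
Q̄ = (S₀/π) × [bracket] = (1609/π) × 0.920591 = 471.49 W/m².
— Configuration B (φ=-69.4°):
cos H₀ = −tan(-69.4°) tan(-8.196°) = -0.3832, H₀ = 1.9640 rad.
Bracket: H₀ sin φ sin δ + cos φ cos δ sin H₀ = 1.9640×-0.93606×-0.14256 + 0.35184×0.98979×0.92367 = 0.262085 + 0.321666 = 0.583751.
Q̄ = (S₀/π) × [bracket] = (1609/π) × 0.583751 = 298.97 W/m².
Ratio Q̄_A / Q̄_B = 471.49 / 298.97 = 1.577.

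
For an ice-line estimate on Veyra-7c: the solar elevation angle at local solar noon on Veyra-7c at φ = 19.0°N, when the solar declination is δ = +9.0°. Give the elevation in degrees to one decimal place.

At local noon the hour angle is zero, so the zenith angle equals |φ − δ| = |+19.0° − (+9.000°)| = 10.000°.
Elevation = 90° − 10.000° = 80.0°.

80.0°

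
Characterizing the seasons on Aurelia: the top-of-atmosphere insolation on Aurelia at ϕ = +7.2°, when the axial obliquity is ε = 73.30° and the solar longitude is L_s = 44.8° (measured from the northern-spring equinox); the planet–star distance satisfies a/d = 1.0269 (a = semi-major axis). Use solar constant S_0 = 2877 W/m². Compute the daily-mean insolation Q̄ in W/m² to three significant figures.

Q̄ ≈ 840 W/m²

Solar declination: sin δ = sin ε · sin L_s = sin 73.30° × sin 44.8° = 0.67491, so δ = +42.448°.
cos h₀ = −tan(+7.2°) tan(+42.448°) = -0.1155, h₀ = 1.6866 rad.
Bracket: h₀ sin ϕ sin δ + cos ϕ cos δ sin h₀ = 1.6866×0.12533×0.67491 + 0.99211×0.73790×0.99330 = 0.142664 + 0.727173 = 0.869837.
Inverse-square distance factor (a/d)² = 1.0269² = 1.054524.
Q̄ = (S_0/π) × 1.054524 × [bracket] = (2877/π) × 1.054524 × 0.869837 = 840.0 W/m².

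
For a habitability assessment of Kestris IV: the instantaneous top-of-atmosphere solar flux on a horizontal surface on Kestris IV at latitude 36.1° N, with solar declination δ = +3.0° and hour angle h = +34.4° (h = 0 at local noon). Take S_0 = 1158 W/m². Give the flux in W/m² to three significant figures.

807 W/m²

cos θ_z = sin ϕ sin δ + cos ϕ cos δ cos h = 0.030836 + 0.665770 = 0.696606.
Flux = S_0 · cos θ_z = 1158 × 0.696606 = 806.7 W/m².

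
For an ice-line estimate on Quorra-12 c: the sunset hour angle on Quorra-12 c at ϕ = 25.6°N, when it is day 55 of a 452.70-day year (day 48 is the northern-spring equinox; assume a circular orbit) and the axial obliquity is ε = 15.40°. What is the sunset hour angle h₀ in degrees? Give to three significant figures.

h₀ = 90.7°

Solar longitude: L_s = 360° × (55 − 48)/452.70 = 5.567°.
sin δ = sin 15.40° × sin 5.567° = 0.02576, so δ = +1.476°.
cos h₀ = −tan ϕ · tan δ = −tan(+25.6°) × tan(+1.476°) = -0.0123, so h₀ = 1.5831 rad = 90.71°.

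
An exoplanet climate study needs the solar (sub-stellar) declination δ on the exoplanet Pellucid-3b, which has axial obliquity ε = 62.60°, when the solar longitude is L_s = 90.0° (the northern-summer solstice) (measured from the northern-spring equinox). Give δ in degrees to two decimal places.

δ = +62.60°

sin δ = sin ε · sin L_s = sin 62.60° × sin 90.0° = 0.887815.
δ = arcsin(0.887815) = +62.60°.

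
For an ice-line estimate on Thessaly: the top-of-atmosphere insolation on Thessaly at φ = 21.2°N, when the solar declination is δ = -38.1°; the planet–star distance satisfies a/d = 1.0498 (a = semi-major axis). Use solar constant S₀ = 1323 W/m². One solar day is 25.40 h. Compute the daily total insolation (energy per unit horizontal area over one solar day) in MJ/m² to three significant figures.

cos H₀ = −tan(+21.2°) tan(-38.100°) = 0.3041, H₀ = 1.2618 rad.
Bracket: H₀ sin φ sin δ + cos φ cos δ sin H₀ = 1.2618×0.36162×-0.61704 + 0.93232×0.78694×0.95263 = -0.281550 + 0.698925 = 0.417375.
Inverse-square distance factor (a/d)² = 1.0498² = 1.102080.
Q̄ = (S₀/π) × 1.102080 × [bracket] = (1323/π) × 1.102080 × 0.417375 = 193.71 W/m².
Daily total = Q̄ × 25.40 h × 3600 s/h = 193.71 × 25.40 × 3600 / 10⁶ = 17.71 MJ/m².

17.7 MJ/m²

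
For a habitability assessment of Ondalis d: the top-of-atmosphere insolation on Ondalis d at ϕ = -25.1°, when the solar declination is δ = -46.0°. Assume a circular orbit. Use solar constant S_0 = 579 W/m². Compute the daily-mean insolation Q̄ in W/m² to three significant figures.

cos h₀ = −tan(-25.1°) tan(-46.000°) = -0.4851, h₀ = 2.0772 rad.
Bracket: h₀ sin ϕ sin δ + cos ϕ cos δ sin h₀ = 2.0772×-0.42420×-0.71934 + 0.90557×0.69466×0.87447 = 0.633845 + 0.550097 = 1.183942.
Q̄ = (S_0/π) × [bracket] = (579/π) × 1.183942 = 218.2 W/m².

Q̄ ≈ 218 W/m²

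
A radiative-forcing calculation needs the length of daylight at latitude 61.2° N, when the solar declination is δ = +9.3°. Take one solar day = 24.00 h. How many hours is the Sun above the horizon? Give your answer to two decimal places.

14.31 h

cos H₀ = −tan φ · tan δ = −tan(+61.2°) × tan(+9.300°) = -0.2979, so H₀ = 1.8733 rad = 107.33°.
Daylight = 2H₀/(2π) × 24.00 h = (1.8733/π) × 24.00 = 14.31 h.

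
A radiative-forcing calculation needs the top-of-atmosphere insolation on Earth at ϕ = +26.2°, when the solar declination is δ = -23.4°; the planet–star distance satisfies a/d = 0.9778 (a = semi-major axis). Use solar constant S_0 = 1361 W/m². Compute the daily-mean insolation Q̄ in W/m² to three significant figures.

Q̄ ≈ 235 W/m²

cos h₀ = −tan(+26.2°) tan(-23.400°) = 0.2129, h₀ = 1.3562 rad.
Bracket: h₀ sin ϕ sin δ + cos ϕ cos δ sin h₀ = 1.3562×0.44151×-0.39715 + 0.89726×0.91775×0.97707 = -0.237804 + 0.804578 = 0.566774.
Inverse-square distance factor (a/d)² = 0.9778² = 0.956093.
Q̄ = (S_0/π) × 0.956093 × [bracket] = (1361/π) × 0.956093 × 0.566774 = 234.8 W/m².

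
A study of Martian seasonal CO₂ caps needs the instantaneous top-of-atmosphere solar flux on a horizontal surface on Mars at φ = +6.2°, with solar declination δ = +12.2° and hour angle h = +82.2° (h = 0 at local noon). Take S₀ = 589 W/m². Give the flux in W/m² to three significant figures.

91.1 W/m²

cos θ_z = sin φ sin δ + cos φ cos δ cos h = 0.022823 + 0.131875 = 0.154698.
Flux = S₀ · cos θ_z = 589 × 0.154698 = 91.12 W/m².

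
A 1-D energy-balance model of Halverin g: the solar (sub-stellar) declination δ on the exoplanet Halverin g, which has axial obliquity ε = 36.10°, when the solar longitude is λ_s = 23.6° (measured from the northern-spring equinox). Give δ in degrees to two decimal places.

sin δ = sin ε · sin λ_s = sin 36.10° × sin 23.6° = 0.235884.
δ = arcsin(0.235884) = +13.64°.

δ = +13.64°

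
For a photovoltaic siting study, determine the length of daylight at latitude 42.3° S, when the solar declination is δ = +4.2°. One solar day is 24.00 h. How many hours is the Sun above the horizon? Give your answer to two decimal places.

11.49 h

cos H₀ = −tan φ · tan δ = −tan(-42.3°) × tan(+4.200°) = 0.0668, so H₀ = 1.5039 rad = 86.17°.
Daylight = 2H₀/(2π) × 24.00 h = (1.5039/π) × 24.00 = 11.49 h.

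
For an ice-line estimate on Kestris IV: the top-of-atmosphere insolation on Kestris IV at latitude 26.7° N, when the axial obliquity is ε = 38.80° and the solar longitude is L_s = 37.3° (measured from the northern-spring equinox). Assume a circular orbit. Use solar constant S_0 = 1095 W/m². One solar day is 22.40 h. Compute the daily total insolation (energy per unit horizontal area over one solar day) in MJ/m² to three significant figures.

31.3 MJ/m²

Solar declination: sin δ = sin ε · sin L_s = sin 38.80° × sin 37.3° = 0.37971, so δ = +22.316°.
cos h₀ = −tan(+26.7°) tan(+22.316°) = -0.2064, h₀ = 1.7787 rad.
Bracket: h₀ sin ϕ sin δ + cos ϕ cos δ sin h₀ = 1.7787×0.44932×0.37971 + 0.89337×0.92510×0.97846 = 0.303466 + 0.808655 = 1.112121.
Q̄ = (S_0/π) × [bracket] = (1095/π) × 1.112121 = 387.63 W/m².
Daily total = Q̄ × 22.40 h × 3600 s/h = 387.63 × 22.40 × 3600 / 10⁶ = 31.26 MJ/m².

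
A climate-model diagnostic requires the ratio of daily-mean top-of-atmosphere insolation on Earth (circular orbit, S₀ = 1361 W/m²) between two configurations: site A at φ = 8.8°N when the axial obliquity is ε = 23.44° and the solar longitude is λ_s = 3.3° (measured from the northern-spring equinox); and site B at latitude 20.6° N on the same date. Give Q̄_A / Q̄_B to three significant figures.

— Configuration A (φ=+8.8°):
Solar declination: sin δ = sin ε · sin λ_s = sin 23.44° × sin 3.3° = 0.02290, so δ = +1.312°.
cos H₀ = −tan(+8.8°) tan(+1.312°) = -0.0035, H₀ = 1.5743 rad.
Bracket: H₀ sin φ sin δ + cos φ cos δ sin H₀ = 1.5743×0.15299×0.02290 + 0.98823×0.99974×0.99999 = 0.005516 + 0.987963 = 0.993479.
Q̄ = (S₀/π) × [bracket] = (1361/π) × 0.993479 = 430.39 W/m².
— Configuration B (φ=+20.6°):
cos H₀ = −tan(+20.6°) tan(+1.312°) = -0.0086, H₀ = 1.5794 rad.
Bracket: H₀ sin φ sin δ + cos φ cos δ sin H₀ = 1.5794×0.35184×0.02290 + 0.93606×0.99974×0.99996 = 0.012725 + 0.935779 = 0.948504.
Q̄ = (S₀/π) × [bracket] = (1361/π) × 0.948504 = 410.91 W/m².
Ratio Q̄_A / Q̄_B = 430.39 / 410.91 = 1.047.

Q̄_A / Q̄_B ≈ 1.05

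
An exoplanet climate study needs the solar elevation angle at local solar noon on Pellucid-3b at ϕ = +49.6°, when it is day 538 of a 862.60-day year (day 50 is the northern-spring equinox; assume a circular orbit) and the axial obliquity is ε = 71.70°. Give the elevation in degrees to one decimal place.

18.0°

Solar longitude: L_s = 360° × (538 − 50)/862.60 = 203.663°.
sin δ = sin 71.70° × sin 203.663° = -0.38106, so δ = -22.400°.
At local noon the hour angle is zero, so the zenith angle equals |ϕ − δ| = |+49.6° − (-22.400°)| = 72.000°.
Elevation = 90° − 72.000° = 18.0°.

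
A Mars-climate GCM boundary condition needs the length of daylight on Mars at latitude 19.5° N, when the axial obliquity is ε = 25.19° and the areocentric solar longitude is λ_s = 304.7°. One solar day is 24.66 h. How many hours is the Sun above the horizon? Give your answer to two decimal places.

sin δ = sin 25.19° × sin 304.7° = -0.34992, so δ = -20.483°.
cos H₀ = −tan φ · tan δ = −tan(+19.5°) × tan(-20.483°) = 0.1323, so H₀ = 1.4381 rad = 82.40°.
Daylight = 2H₀/(2π) × 24.66 h = (1.4381/π) × 24.66 = 11.29 h.

11.29 h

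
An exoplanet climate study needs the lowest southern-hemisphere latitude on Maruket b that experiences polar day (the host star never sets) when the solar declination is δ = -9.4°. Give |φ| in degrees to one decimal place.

Polar day requires cos H₀ = −tan φ tan δ ≤ −1, i.e. tan φ tan δ ≥ 1.
The boundary is |tan φ| · |tan δ| = 1, so |φ| = 90° − |δ| = 90° − 9.4° = 80.6° in the southern hemisphere.

|φ| = 80.6°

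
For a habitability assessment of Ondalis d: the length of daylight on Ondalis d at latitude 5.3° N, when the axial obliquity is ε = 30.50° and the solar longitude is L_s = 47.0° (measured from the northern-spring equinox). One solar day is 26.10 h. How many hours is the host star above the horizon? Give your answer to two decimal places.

13.36 h

Solar declination: sin δ = sin ε · sin L_s = sin 30.50° × sin 47.0° = 0.37119, so δ = +21.789°.
cos h₀ = −tan ϕ · tan δ = −tan(+5.3°) × tan(+21.789°) = -0.0371, so h₀ = 1.6079 rad = 92.13°.
Daylight = 2h₀/(2π) × 26.10 h = (1.6079/π) × 26.10 = 13.36 h.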